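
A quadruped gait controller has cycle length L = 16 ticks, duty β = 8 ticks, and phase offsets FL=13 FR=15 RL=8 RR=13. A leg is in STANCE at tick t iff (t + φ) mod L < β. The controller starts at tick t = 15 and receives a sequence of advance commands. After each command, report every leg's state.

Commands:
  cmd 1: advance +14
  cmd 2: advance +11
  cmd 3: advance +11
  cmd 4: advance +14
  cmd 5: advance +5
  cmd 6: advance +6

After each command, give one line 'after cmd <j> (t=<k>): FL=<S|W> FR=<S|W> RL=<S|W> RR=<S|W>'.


after cmd 1 (t=29): FL=W FR=W RL=S RR=W
after cmd 2 (t=40): FL=S FR=S RL=S RR=S
after cmd 3 (t=51): FL=S FR=S RL=W RR=S
after cmd 4 (t=65): FL=W FR=S RL=W RR=W
after cmd 5 (t=70): FL=S FR=S RL=W RR=S
after cmd 6 (t=76): FL=W FR=W RL=S RR=W

start t=15: FL=W FR=W RL=S RR=W
cmd 1: advance +14 → t=29, phase=(10,12,5,10) → FL=W FR=W RL=S RR=W
cmd 2: advance +11 → t=40, phase=(5,7,0,5) → FL=S FR=S RL=S RR=S
cmd 3: advance +11 → t=51, phase=(0,2,11,0) → FL=S FR=S RL=W RR=S
cmd 4: advance +14 → t=65, phase=(14,0,9,14) → FL=W FR=S RL=W RR=W
cmd 5: advance +5 → t=70, phase=(3,5,14,3) → FL=S FR=S RL=W RR=S
cmd 6: advance +6 → t=76, phase=(9,11,4,9) → FL=W FR=W RL=S RR=W


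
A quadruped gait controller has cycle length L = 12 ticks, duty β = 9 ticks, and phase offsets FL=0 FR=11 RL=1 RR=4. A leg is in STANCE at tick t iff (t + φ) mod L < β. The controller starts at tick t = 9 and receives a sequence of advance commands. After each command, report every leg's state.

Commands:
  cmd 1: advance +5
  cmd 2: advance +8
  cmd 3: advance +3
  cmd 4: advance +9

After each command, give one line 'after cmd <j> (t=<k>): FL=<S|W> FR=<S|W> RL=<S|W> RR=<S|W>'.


after cmd 1 (t=14): FL=S FR=S RL=S RR=S
after cmd 2 (t=22): FL=W FR=W RL=W RR=S
after cmd 3 (t=25): FL=S FR=S RL=S RR=S
after cmd 4 (t=34): FL=W FR=W RL=W RR=S

start t=9: FL=W FR=S RL=W RR=S
cmd 1: advance +5 → t=14, phase=(2,1,3,6) → FL=S FR=S RL=S RR=S
cmd 2: advance +8 → t=22, phase=(10,9,11,2) → FL=W FR=W RL=W RR=S
cmd 3: advance +3 → t=25, phase=(1,0,2,5) → FL=S FR=S RL=S RR=S
cmd 4: advance +9 → t=34, phase=(10,9,11,2) → FL=W FR=W RL=W RR=S


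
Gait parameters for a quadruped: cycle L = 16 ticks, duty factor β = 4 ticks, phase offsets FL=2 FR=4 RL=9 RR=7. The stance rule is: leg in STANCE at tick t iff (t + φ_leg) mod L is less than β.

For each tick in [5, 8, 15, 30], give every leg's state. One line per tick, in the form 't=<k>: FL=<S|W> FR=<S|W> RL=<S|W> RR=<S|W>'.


t=5: phase=(7,9,14,12) vs β=4 → FL=W FR=W RL=W RR=W
t=8: phase=(10,12,1,15) vs β=4 → FL=W FR=W RL=S RR=W
t=15: phase=(1,3,8,6) vs β=4 → FL=S FR=S RL=W RR=W
t=30: phase=(0,2,7,5) vs β=4 → FL=S FR=S RL=W RR=W

t=5: FL=W FR=W RL=W RR=W
t=8: FL=W FR=W RL=S RR=W
t=15: FL=S FR=S RL=W RR=W
t=30: FL=S FR=S RL=W RR=W


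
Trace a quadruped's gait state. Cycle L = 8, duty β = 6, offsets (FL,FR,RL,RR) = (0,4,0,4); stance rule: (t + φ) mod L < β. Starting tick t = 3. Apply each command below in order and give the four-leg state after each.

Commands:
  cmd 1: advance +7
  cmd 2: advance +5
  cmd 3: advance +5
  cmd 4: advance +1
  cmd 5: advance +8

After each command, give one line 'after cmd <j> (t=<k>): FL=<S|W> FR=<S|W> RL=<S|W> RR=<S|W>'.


start t=3: FL=S FR=W RL=S RR=W
cmd 1: advance +7 → t=10, phase=(2,6,2,6) → FL=S FR=W RL=S RR=W
cmd 2: advance +5 → t=15, phase=(7,3,7,3) → FL=W FR=S RL=W RR=S
cmd 3: advance +5 → t=20, phase=(4,0,4,0) → FL=S FR=S RL=S RR=S
cmd 4: advance +1 → t=21, phase=(5,1,5,1) → FL=S FR=S RL=S RR=S
cmd 5: advance +8 → t=29, phase=(5,1,5,1) → FL=S FR=S RL=S RR=S

after cmd 1 (t=10): FL=S FR=W RL=S RR=W
after cmd 2 (t=15): FL=W FR=S RL=W RR=S
after cmd 3 (t=20): FL=S FR=S RL=S RR=S
after cmd 4 (t=21): FL=S FR=S RL=S RR=S
after cmd 5 (t=29): FL=S FR=S RL=S RR=S


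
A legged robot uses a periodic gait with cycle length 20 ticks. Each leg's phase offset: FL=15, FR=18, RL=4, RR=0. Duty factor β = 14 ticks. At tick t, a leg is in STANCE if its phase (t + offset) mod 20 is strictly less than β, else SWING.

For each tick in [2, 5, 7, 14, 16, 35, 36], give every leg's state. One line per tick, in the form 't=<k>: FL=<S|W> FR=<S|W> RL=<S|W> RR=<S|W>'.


t=2: FL=W FR=S RL=S RR=S
t=5: FL=S FR=S RL=S RR=S
t=7: FL=S FR=S RL=S RR=S
t=14: FL=S FR=S RL=W RR=W
t=16: FL=S FR=W RL=S RR=W
t=35: FL=S FR=S RL=W RR=W
t=36: FL=S FR=W RL=S RR=W

t=2: phase=(17,0,6,2) vs β=14 → FL=W FR=S RL=S RR=S
t=5: phase=(0,3,9,5) vs β=14 → FL=S FR=S RL=S RR=S
t=7: phase=(2,5,11,7) vs β=14 → FL=S FR=S RL=S RR=S
t=14: phase=(9,12,18,14) vs β=14 → FL=S FR=S RL=W RR=W
t=16: phase=(11,14,0,16) vs β=14 → FL=S FR=W RL=S RR=W
t=35: phase=(10,13,19,15) vs β=14 → FL=S FR=S RL=W RR=W
t=36: phase=(11,14,0,16) vs β=14 → FL=S FR=W RL=S RR=W


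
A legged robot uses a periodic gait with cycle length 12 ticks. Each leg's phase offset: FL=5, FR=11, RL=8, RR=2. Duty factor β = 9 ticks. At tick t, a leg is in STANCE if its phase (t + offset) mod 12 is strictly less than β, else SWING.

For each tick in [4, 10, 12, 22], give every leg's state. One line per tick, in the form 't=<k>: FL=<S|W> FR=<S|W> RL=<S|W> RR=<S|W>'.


t=4: FL=W FR=S RL=S RR=S
t=10: FL=S FR=W RL=S RR=S
t=12: FL=S FR=W RL=S RR=S
t=22: FL=S FR=W RL=S RR=S

t=4: phase=(9,3,0,6) vs β=9 → FL=W FR=S RL=S RR=S
t=10: phase=(3,9,6,0) vs β=9 → FL=S FR=W RL=S RR=S
t=12: phase=(5,11,8,2) vs β=9 → FL=S FR=W RL=S RR=S
t=22: phase=(3,9,6,0) vs β=9 → FL=S FR=W RL=S RR=S


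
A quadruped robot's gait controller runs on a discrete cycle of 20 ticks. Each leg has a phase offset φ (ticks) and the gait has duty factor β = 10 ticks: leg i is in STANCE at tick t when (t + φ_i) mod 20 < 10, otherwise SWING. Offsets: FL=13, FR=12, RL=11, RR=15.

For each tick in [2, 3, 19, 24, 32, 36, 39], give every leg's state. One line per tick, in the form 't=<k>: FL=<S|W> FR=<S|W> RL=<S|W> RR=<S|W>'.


t=2: phase=(15,14,13,17) vs β=10 → FL=W FR=W RL=W RR=W
t=3: phase=(16,15,14,18) vs β=10 → FL=W FR=W RL=W RR=W
t=19: phase=(12,11,10,14) vs β=10 → FL=W FR=W RL=W RR=W
t=24: phase=(17,16,15,19) vs β=10 → FL=W FR=W RL=W RR=W
t=32: phase=(5,4,3,7) vs β=10 → FL=S FR=S RL=S RR=S
t=36: phase=(9,8,7,11) vs β=10 → FL=S FR=S RL=S RR=W
t=39: phase=(12,11,10,14) vs β=10 → FL=W FR=W RL=W RR=W

t=2: FL=W FR=W RL=W RR=W
t=3: FL=W FR=W RL=W RR=W
t=19: FL=W FR=W RL=W RR=W
t=24: FL=W FR=W RL=W RR=W
t=32: FL=S FR=S RL=S RR=S
t=36: FL=S FR=S RL=S RR=W
t=39: FL=W FR=W RL=W RR=W


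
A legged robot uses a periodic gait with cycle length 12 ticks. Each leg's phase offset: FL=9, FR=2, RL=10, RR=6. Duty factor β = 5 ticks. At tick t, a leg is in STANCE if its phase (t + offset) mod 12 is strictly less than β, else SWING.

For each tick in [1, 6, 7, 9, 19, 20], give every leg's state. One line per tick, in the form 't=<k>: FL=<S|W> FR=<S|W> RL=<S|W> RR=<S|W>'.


t=1: FL=W FR=S RL=W RR=W
t=6: FL=S FR=W RL=S RR=S
t=7: FL=S FR=W RL=W RR=S
t=9: FL=W FR=W RL=W RR=S
t=19: FL=S FR=W RL=W RR=S
t=20: FL=W FR=W RL=W RR=S

t=1: phase=(10,3,11,7) vs β=5 → FL=W FR=S RL=W RR=W
t=6: phase=(3,8,4,0) vs β=5 → FL=S FR=W RL=S RR=S
t=7: phase=(4,9,5,1) vs β=5 → FL=S FR=W RL=W RR=S
t=9: phase=(6,11,7,3) vs β=5 → FL=W FR=W RL=W RR=S
t=19: phase=(4,9,5,1) vs β=5 → FL=S FR=W RL=W RR=S
t=20: phase=(5,10,6,2) vs β=5 → FL=W FR=W RL=W RR=S


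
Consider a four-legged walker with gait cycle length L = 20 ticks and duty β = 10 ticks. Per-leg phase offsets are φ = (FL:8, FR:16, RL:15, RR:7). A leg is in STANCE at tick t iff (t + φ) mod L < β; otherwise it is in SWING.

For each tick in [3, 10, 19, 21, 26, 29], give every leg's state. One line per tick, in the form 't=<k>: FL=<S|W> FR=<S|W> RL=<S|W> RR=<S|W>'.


t=3: FL=W FR=W RL=W RR=W
t=10: FL=W FR=S RL=S RR=W
t=19: FL=S FR=W RL=W RR=S
t=21: FL=S FR=W RL=W RR=S
t=26: FL=W FR=S RL=S RR=W
t=29: FL=W FR=S RL=S RR=W

t=3: phase=(11,19,18,10) vs β=10 → FL=W FR=W RL=W RR=W
t=10: phase=(18,6,5,17) vs β=10 → FL=W FR=S RL=S RR=W
t=19: phase=(7,15,14,6) vs β=10 → FL=S FR=W RL=W RR=S
t=21: phase=(9,17,16,8) vs β=10 → FL=S FR=W RL=W RR=S
t=26: phase=(14,2,1,13) vs β=10 → FL=W FR=S RL=S RR=W
t=29: phase=(17,5,4,16) vs β=10 → FL=W FR=S RL=S RR=W


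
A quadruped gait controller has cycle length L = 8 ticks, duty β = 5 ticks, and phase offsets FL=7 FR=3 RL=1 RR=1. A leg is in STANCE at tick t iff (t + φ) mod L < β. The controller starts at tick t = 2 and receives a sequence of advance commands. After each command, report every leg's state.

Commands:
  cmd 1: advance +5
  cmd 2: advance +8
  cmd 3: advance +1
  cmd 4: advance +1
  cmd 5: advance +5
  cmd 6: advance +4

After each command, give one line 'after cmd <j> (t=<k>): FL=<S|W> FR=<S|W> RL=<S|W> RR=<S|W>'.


start t=2: FL=S FR=W RL=S RR=S
cmd 1: advance +5 → t=7, phase=(6,2,0,0) → FL=W FR=S RL=S RR=S
cmd 2: advance +8 → t=15, phase=(6,2,0,0) → FL=W FR=S RL=S RR=S
cmd 3: advance +1 → t=16, phase=(7,3,1,1) → FL=W FR=S RL=S RR=S
cmd 4: advance +1 → t=17, phase=(0,4,2,2) → FL=S FR=S RL=S RR=S
cmd 5: advance +5 → t=22, phase=(5,1,7,7) → FL=W FR=S RL=W RR=W
cmd 6: advance +4 → t=26, phase=(1,5,3,3) → FL=S FR=W RL=S RR=S

after cmd 1 (t=7): FL=W FR=S RL=S RR=S
after cmd 2 (t=15): FL=W FR=S RL=S RR=S
after cmd 3 (t=16): FL=W FR=S RL=S RR=S
after cmd 4 (t=17): FL=S FR=S RL=S RR=S
after cmd 5 (t=22): FL=W FR=S RL=W RR=W
after cmd 6 (t=26): FL=S FR=W RL=S RR=S


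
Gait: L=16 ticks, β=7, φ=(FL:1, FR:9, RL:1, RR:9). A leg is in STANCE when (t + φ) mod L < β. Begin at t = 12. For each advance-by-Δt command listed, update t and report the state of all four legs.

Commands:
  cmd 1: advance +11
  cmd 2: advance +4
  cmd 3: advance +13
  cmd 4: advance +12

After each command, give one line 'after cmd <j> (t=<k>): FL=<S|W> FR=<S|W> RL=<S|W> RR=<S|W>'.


start t=12: FL=W FR=S RL=W RR=S
cmd 1: advance +11 → t=23, phase=(8,0,8,0) → FL=W FR=S RL=W RR=S
cmd 2: advance +4 → t=27, phase=(12,4,12,4) → FL=W FR=S RL=W RR=S
cmd 3: advance +13 → t=40, phase=(9,1,9,1) → FL=W FR=S RL=W RR=S
cmd 4: advance +12 → t=52, phase=(5,13,5,13) → FL=S FR=W RL=S RR=W

after cmd 1 (t=23): FL=W FR=S RL=W RR=S
after cmd 2 (t=27): FL=W FR=S RL=W RR=S
after cmd 3 (t=40): FL=W FR=S RL=W RR=S
after cmd 4 (t=52): FL=S FR=W RL=S RR=W


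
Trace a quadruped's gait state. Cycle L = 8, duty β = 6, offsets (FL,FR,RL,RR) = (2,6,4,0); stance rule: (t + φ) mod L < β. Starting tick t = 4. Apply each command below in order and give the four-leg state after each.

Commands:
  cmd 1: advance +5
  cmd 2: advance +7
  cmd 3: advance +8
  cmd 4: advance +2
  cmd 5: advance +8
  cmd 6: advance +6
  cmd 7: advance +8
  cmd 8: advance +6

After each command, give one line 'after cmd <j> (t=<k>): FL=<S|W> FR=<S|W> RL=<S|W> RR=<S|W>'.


after cmd 1 (t=9): FL=S FR=W RL=S RR=S
after cmd 2 (t=16): FL=S FR=W RL=S RR=S
after cmd 3 (t=24): FL=S FR=W RL=S RR=S
after cmd 4 (t=26): FL=S FR=S RL=W RR=S
after cmd 5 (t=34): FL=S FR=S RL=W RR=S
after cmd 6 (t=40): FL=S FR=W RL=S RR=S
after cmd 7 (t=48): FL=S FR=W RL=S RR=S
after cmd 8 (t=54): FL=S FR=S RL=S RR=W

start t=4: FL=W FR=S RL=S RR=S
cmd 1: advance +5 → t=9, phase=(3,7,5,1) → FL=S FR=W RL=S RR=S
cmd 2: advance +7 → t=16, phase=(2,6,4,0) → FL=S FR=W RL=S RR=S
cmd 3: advance +8 → t=24, phase=(2,6,4,0) → FL=S FR=W RL=S RR=S
cmd 4: advance +2 → t=26, phase=(4,0,6,2) → FL=S FR=S RL=W RR=S
cmd 5: advance +8 → t=34, phase=(4,0,6,2) → FL=S FR=S RL=W RR=S
cmd 6: advance +6 → t=40, phase=(2,6,4,0) → FL=S FR=W RL=S RR=S
cmd 7: advance +8 → t=48, phase=(2,6,4,0) → FL=S FR=W RL=S RR=S
cmd 8: advance +6 → t=54, phase=(0,4,2,6) → FL=S FR=S RL=S RR=W


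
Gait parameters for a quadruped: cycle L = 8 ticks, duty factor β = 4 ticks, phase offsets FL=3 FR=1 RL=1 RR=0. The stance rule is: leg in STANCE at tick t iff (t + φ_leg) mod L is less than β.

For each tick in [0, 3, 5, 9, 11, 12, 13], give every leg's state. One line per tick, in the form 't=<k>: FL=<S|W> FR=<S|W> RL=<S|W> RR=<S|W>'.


t=0: phase=(3,1,1,0) vs β=4 → FL=S FR=S RL=S RR=S
t=3: phase=(6,4,4,3) vs β=4 → FL=W FR=W RL=W RR=S
t=5: phase=(0,6,6,5) vs β=4 → FL=S FR=W RL=W RR=W
t=9: phase=(4,2,2,1) vs β=4 → FL=W FR=S RL=S RR=S
t=11: phase=(6,4,4,3) vs β=4 → FL=W FR=W RL=W RR=S
t=12: phase=(7,5,5,4) vs β=4 → FL=W FR=W RL=W RR=W
t=13: phase=(0,6,6,5) vs β=4 → FL=S FR=W RL=W RR=W

t=0: FL=S FR=S RL=S RR=S
t=3: FL=W FR=W RL=W RR=S
t=5: FL=S FR=W RL=W RR=W
t=9: FL=W FR=S RL=S RR=S
t=11: FL=W FR=W RL=W RR=S
t=12: FL=W FR=W RL=W RR=W
t=13: FL=S FR=W RL=W RR=W


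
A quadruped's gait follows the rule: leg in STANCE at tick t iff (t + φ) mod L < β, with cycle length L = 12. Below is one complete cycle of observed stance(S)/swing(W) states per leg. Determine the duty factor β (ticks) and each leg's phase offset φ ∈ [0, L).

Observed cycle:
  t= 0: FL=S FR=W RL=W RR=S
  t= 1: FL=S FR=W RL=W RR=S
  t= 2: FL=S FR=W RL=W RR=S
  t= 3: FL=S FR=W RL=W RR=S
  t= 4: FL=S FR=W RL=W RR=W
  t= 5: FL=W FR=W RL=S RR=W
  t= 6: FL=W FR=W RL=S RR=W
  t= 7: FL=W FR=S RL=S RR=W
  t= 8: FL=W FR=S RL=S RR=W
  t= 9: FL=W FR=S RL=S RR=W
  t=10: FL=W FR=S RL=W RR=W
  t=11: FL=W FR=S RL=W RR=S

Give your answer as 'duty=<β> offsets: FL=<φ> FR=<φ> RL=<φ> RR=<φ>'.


duty β = stance ticks per leg = 5
FL: stance ticks = 5; W→S at t=0 → φ=0
FR: stance ticks = 5; W→S at t=7 → φ=5
RL: stance ticks = 5; W→S at t=5 → φ=7
RR: stance ticks = 5; W→S at t=11 → φ=1

duty=5 offsets: FL=0 FR=5 RL=7 RR=1


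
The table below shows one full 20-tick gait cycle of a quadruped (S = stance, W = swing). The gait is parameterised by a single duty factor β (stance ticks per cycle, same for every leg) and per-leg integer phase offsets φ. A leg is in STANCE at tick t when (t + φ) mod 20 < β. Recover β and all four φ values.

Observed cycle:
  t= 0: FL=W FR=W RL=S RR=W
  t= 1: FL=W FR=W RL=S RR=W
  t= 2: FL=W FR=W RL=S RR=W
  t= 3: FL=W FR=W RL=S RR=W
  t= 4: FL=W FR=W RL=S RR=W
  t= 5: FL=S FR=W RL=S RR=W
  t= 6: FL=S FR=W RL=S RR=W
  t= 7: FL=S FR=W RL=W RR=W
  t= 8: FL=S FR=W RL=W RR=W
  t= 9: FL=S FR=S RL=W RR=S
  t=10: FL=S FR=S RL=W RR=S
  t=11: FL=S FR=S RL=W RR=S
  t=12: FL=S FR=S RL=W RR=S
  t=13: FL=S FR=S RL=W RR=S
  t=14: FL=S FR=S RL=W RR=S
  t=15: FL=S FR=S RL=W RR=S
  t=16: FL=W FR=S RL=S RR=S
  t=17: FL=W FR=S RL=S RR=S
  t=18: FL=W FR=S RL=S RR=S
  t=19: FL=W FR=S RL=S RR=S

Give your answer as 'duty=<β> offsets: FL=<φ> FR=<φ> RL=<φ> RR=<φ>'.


duty=11 offsets: FL=15 FR=11 RL=4 RR=11

duty β = stance ticks per leg = 11
FL: stance ticks = 11; W→S at t=5 → φ=15
FR: stance ticks = 11; W→S at t=9 → φ=11
RL: stance ticks = 11; W→S at t=16 → φ=4
RR: stance ticks = 11; W→S at t=9 → φ=11


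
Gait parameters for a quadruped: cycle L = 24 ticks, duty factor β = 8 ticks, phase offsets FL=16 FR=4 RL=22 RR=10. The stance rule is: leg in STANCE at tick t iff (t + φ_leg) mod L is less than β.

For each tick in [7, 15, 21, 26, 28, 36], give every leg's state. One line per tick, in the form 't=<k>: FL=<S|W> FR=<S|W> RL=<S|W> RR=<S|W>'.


t=7: phase=(23,11,5,17) vs β=8 → FL=W FR=W RL=S RR=W
t=15: phase=(7,19,13,1) vs β=8 → FL=S FR=W RL=W RR=S
t=21: phase=(13,1,19,7) vs β=8 → FL=W FR=S RL=W RR=S
t=26: phase=(18,6,0,12) vs β=8 → FL=W FR=S RL=S RR=W
t=28: phase=(20,8,2,14) vs β=8 → FL=W FR=W RL=S RR=W
t=36: phase=(4,16,10,22) vs β=8 → FL=S FR=W RL=W RR=W

t=7: FL=W FR=W RL=S RR=W
t=15: FL=S FR=W RL=W RR=S
t=21: FL=W FR=S RL=W RR=S
t=26: FL=W FR=S RL=S RR=W
t=28: FL=W FR=W RL=S RR=W
t=36: FL=S FR=W RL=W RR=W


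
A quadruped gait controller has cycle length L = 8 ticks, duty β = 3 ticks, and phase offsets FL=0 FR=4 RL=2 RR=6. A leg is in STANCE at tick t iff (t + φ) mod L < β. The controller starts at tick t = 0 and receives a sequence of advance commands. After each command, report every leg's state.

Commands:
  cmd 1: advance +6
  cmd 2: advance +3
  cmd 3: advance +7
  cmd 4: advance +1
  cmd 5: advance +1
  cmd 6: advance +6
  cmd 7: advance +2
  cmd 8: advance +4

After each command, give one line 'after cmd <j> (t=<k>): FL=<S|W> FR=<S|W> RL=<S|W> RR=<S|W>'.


start t=0: FL=S FR=W RL=S RR=W
cmd 1: advance +6 → t=6, phase=(6,2,0,4) → FL=W FR=S RL=S RR=W
cmd 2: advance +3 → t=9, phase=(1,5,3,7) → FL=S FR=W RL=W RR=W
cmd 3: advance +7 → t=16, phase=(0,4,2,6) → FL=S FR=W RL=S RR=W
cmd 4: advance +1 → t=17, phase=(1,5,3,7) → FL=S FR=W RL=W RR=W
cmd 5: advance +1 → t=18, phase=(2,6,4,0) → FL=S FR=W RL=W RR=S
cmd 6: advance +6 → t=24, phase=(0,4,2,6) → FL=S FR=W RL=S RR=W
cmd 7: advance +2 → t=26, phase=(2,6,4,0) → FL=S FR=W RL=W RR=S
cmd 8: advance +4 → t=30, phase=(6,2,0,4) → FL=W FR=S RL=S RR=W

after cmd 1 (t=6): FL=W FR=S RL=S RR=W
after cmd 2 (t=9): FL=S FR=W RL=W RR=W
after cmd 3 (t=16): FL=S FR=W RL=S RR=W
after cmd 4 (t=17): FL=S FR=W RL=W RR=W
after cmd 5 (t=18): FL=S FR=W RL=W RR=S
after cmd 6 (t=24): FL=S FR=W RL=S RR=W
after cmd 7 (t=26): FL=S FR=W RL=W RR=S
after cmd 8 (t=30): FL=W FR=S RL=S RR=W


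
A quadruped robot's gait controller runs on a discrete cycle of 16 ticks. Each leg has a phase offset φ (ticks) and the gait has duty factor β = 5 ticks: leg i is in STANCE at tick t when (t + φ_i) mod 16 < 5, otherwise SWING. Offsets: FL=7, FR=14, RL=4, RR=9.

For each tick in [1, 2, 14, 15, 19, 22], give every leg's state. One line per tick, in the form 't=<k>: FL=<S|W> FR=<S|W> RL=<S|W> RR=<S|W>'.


t=1: FL=W FR=W RL=W RR=W
t=2: FL=W FR=S RL=W RR=W
t=14: FL=W FR=W RL=S RR=W
t=15: FL=W FR=W RL=S RR=W
t=19: FL=W FR=S RL=W RR=W
t=22: FL=W FR=S RL=W RR=W

t=1: phase=(8,15,5,10) vs β=5 → FL=W FR=W RL=W RR=W
t=2: phase=(9,0,6,11) vs β=5 → FL=W FR=S RL=W RR=W
t=14: phase=(5,12,2,7) vs β=5 → FL=W FR=W RL=S RR=W
t=15: phase=(6,13,3,8) vs β=5 → FL=W FR=W RL=S RR=W
t=19: phase=(10,1,7,12) vs β=5 → FL=W FR=S RL=W RR=W
t=22: phase=(13,4,10,15) vs β=5 → FL=W FR=S RL=W RR=W


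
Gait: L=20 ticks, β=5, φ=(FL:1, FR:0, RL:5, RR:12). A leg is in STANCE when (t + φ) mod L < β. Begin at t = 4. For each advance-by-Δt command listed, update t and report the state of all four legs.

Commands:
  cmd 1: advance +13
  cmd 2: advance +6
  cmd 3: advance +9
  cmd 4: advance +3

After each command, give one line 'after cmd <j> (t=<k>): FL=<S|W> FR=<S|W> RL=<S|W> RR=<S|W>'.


after cmd 1 (t=17): FL=W FR=W RL=S RR=W
after cmd 2 (t=23): FL=S FR=S RL=W RR=W
after cmd 3 (t=32): FL=W FR=W RL=W RR=S
after cmd 4 (t=35): FL=W FR=W RL=S RR=W

start t=4: FL=W FR=S RL=W RR=W
cmd 1: advance +13 → t=17, phase=(18,17,2,9) → FL=W FR=W RL=S RR=W
cmd 2: advance +6 → t=23, phase=(4,3,8,15) → FL=S FR=S RL=W RR=W
cmd 3: advance +9 → t=32, phase=(13,12,17,4) → FL=W FR=W RL=W RR=S
cmd 4: advance +3 → t=35, phase=(16,15,0,7) → FL=W FR=W RL=S RR=W


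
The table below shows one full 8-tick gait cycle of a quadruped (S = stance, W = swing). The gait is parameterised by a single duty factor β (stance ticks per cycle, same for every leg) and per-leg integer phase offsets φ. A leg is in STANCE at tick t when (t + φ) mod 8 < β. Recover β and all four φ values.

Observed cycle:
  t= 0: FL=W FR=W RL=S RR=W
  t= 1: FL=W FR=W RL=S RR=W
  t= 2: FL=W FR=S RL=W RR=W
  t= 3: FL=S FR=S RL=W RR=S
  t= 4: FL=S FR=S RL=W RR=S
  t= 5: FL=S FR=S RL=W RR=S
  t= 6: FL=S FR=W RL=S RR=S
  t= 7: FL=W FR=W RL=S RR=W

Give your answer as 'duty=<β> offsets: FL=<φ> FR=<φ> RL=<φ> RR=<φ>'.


duty β = stance ticks per leg = 4
FL: stance ticks = 4; W→S at t=3 → φ=5
FR: stance ticks = 4; W→S at t=2 → φ=6
RL: stance ticks = 4; W→S at t=6 → φ=2
RR: stance ticks = 4; W→S at t=3 → φ=5

duty=4 offsets: FL=5 FR=6 RL=2 RR=5


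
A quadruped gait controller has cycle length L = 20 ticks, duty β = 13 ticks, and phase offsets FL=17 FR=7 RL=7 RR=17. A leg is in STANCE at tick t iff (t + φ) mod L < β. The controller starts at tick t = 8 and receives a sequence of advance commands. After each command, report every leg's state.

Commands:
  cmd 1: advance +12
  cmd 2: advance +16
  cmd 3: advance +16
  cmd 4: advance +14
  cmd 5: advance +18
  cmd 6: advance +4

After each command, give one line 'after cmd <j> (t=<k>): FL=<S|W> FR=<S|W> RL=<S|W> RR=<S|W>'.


start t=8: FL=S FR=W RL=W RR=S
cmd 1: advance +12 → t=20, phase=(17,7,7,17) → FL=W FR=S RL=S RR=W
cmd 2: advance +16 → t=36, phase=(13,3,3,13) → FL=W FR=S RL=S RR=W
cmd 3: advance +16 → t=52, phase=(9,19,19,9) → FL=S FR=W RL=W RR=S
cmd 4: advance +14 → t=66, phase=(3,13,13,3) → FL=S FR=W RL=W RR=S
cmd 5: advance +18 → t=84, phase=(1,11,11,1) → FL=S FR=S RL=S RR=S
cmd 6: advance +4 → t=88, phase=(5,15,15,5) → FL=S FR=W RL=W RR=S

after cmd 1 (t=20): FL=W FR=S RL=S RR=W
after cmd 2 (t=36): FL=W FR=S RL=S RR=W
after cmd 3 (t=52): FL=S FR=W RL=W RR=S
after cmd 4 (t=66): FL=S FR=W RL=W RR=S
after cmd 5 (t=84): FL=S FR=S RL=S RR=S
after cmd 6 (t=88): FL=S FR=W RL=W RR=S


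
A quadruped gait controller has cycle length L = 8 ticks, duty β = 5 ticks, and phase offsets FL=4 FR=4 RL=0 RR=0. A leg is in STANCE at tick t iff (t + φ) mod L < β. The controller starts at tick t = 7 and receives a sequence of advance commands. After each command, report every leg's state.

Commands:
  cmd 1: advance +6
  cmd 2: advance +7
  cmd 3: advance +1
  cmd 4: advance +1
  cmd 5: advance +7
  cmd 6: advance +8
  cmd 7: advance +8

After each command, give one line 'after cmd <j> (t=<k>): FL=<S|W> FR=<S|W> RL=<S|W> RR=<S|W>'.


after cmd 1 (t=13): FL=S FR=S RL=W RR=W
after cmd 2 (t=20): FL=S FR=S RL=S RR=S
after cmd 3 (t=21): FL=S FR=S RL=W RR=W
after cmd 4 (t=22): FL=S FR=S RL=W RR=W
after cmd 5 (t=29): FL=S FR=S RL=W RR=W
after cmd 6 (t=37): FL=S FR=S RL=W RR=W
after cmd 7 (t=45): FL=S FR=S RL=W RR=W

start t=7: FL=S FR=S RL=W RR=W
cmd 1: advance +6 → t=13, phase=(1,1,5,5) → FL=S FR=S RL=W RR=W
cmd 2: advance +7 → t=20, phase=(0,0,4,4) → FL=S FR=S RL=S RR=S
cmd 3: advance +1 → t=21, phase=(1,1,5,5) → FL=S FR=S RL=W RR=W
cmd 4: advance +1 → t=22, phase=(2,2,6,6) → FL=S FR=S RL=W RR=W
cmd 5: advance +7 → t=29, phase=(1,1,5,5) → FL=S FR=S RL=W RR=W
cmd 6: advance +8 → t=37, phase=(1,1,5,5) → FL=S FR=S RL=W RR=W
cmd 7: advance +8 → t=45, phase=(1,1,5,5) → FL=S FR=S RL=W RR=W


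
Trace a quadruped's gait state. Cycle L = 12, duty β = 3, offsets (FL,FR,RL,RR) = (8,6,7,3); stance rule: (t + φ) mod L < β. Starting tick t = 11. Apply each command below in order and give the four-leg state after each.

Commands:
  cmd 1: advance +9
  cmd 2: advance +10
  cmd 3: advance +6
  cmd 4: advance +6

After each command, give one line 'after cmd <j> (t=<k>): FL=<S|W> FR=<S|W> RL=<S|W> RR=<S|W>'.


start t=11: FL=W FR=W RL=W RR=S
cmd 1: advance +9 → t=20, phase=(4,2,3,11) → FL=W FR=S RL=W RR=W
cmd 2: advance +10 → t=30, phase=(2,0,1,9) → FL=S FR=S RL=S RR=W
cmd 3: advance +6 → t=36, phase=(8,6,7,3) → FL=W FR=W RL=W RR=W
cmd 4: advance +6 → t=42, phase=(2,0,1,9) → FL=S FR=S RL=S RR=W

after cmd 1 (t=20): FL=W FR=S RL=W RR=W
after cmd 2 (t=30): FL=S FR=S RL=S RR=W
after cmd 3 (t=36): FL=W FR=W RL=W RR=W
after cmd 4 (t=42): FL=S FR=S RL=S RR=W


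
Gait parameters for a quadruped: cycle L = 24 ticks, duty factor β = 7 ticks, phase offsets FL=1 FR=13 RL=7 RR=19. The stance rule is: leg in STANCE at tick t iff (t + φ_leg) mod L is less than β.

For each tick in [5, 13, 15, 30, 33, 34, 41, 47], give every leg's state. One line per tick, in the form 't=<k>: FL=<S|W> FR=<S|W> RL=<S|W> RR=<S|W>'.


t=5: phase=(6,18,12,0) vs β=7 → FL=S FR=W RL=W RR=S
t=13: phase=(14,2,20,8) vs β=7 → FL=W FR=S RL=W RR=W
t=15: phase=(16,4,22,10) vs β=7 → FL=W FR=S RL=W RR=W
t=30: phase=(7,19,13,1) vs β=7 → FL=W FR=W RL=W RR=S
t=33: phase=(10,22,16,4) vs β=7 → FL=W FR=W RL=W RR=S
t=34: phase=(11,23,17,5) vs β=7 → FL=W FR=W RL=W RR=S
t=41: phase=(18,6,0,12) vs β=7 → FL=W FR=S RL=S RR=W
t=47: phase=(0,12,6,18) vs β=7 → FL=S FR=W RL=S RR=W

t=5: FL=S FR=W RL=W RR=S
t=13: FL=W FR=S RL=W RR=W
t=15: FL=W FR=S RL=W RR=W
t=30: FL=W FR=W RL=W RR=S
t=33: FL=W FR=W RL=W RR=S
t=34: FL=W FR=W RL=W RR=S
t=41: FL=W FR=S RL=S RR=W
t=47: FL=S FR=W RL=S RR=W


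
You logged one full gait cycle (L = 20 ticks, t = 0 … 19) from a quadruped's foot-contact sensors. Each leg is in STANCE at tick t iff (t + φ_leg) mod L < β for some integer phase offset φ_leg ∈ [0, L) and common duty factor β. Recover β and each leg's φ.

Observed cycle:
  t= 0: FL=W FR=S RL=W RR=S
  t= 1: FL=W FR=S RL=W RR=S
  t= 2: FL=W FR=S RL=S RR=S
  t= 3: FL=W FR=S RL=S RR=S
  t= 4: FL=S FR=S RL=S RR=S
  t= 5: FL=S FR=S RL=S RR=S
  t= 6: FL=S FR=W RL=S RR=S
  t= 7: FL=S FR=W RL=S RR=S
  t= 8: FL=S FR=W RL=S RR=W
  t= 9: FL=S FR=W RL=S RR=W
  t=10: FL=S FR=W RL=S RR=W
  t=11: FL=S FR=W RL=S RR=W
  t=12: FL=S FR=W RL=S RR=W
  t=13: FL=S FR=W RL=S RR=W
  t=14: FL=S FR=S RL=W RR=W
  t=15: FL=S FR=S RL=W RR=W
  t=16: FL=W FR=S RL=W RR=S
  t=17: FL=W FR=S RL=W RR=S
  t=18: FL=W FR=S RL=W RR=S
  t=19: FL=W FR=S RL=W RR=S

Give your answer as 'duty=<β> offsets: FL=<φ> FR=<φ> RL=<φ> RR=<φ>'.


duty=12 offsets: FL=16 FR=6 RL=18 RR=4

duty β = stance ticks per leg = 12
FL: stance ticks = 12; W→S at t=4 → φ=16
FR: stance ticks = 12; W→S at t=14 → φ=6
RL: stance ticks = 12; W→S at t=2 → φ=18
RR: stance ticks = 12; W→S at t=16 → φ=4


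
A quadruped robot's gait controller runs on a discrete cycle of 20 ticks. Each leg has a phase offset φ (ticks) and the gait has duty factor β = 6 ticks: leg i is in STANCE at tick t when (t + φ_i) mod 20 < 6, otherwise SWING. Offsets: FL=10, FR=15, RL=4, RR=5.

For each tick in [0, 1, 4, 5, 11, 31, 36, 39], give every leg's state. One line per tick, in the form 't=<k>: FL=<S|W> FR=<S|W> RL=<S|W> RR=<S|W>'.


t=0: FL=W FR=W RL=S RR=S
t=1: FL=W FR=W RL=S RR=W
t=4: FL=W FR=W RL=W RR=W
t=5: FL=W FR=S RL=W RR=W
t=11: FL=S FR=W RL=W RR=W
t=31: FL=S FR=W RL=W RR=W
t=36: FL=W FR=W RL=S RR=S
t=39: FL=W FR=W RL=S RR=S

t=0: phase=(10,15,4,5) vs β=6 → FL=W FR=W RL=S RR=S
t=1: phase=(11,16,5,6) vs β=6 → FL=W FR=W RL=S RR=W
t=4: phase=(14,19,8,9) vs β=6 → FL=W FR=W RL=W RR=W
t=5: phase=(15,0,9,10) vs β=6 → FL=W FR=S RL=W RR=W
t=11: phase=(1,6,15,16) vs β=6 → FL=S FR=W RL=W RR=W
t=31: phase=(1,6,15,16) vs β=6 → FL=S FR=W RL=W RR=W
t=36: phase=(6,11,0,1) vs β=6 → FL=W FR=W RL=S RR=S
t=39: phase=(9,14,3,4) vs β=6 → FL=W FR=W RL=S RR=S


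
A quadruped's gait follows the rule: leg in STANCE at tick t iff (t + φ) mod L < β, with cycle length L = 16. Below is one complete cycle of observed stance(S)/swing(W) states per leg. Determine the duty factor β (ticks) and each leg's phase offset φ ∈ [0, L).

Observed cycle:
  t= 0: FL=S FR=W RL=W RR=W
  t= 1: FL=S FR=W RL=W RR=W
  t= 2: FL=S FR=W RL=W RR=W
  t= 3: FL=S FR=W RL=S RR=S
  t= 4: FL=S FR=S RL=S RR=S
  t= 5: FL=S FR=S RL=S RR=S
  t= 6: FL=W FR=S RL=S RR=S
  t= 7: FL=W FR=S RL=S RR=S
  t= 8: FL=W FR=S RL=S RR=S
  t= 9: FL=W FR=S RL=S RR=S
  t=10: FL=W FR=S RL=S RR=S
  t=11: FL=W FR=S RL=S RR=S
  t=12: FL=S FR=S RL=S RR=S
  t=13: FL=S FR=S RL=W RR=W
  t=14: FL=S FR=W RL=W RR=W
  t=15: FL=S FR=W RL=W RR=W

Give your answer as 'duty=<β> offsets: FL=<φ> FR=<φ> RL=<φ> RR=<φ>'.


duty β = stance ticks per leg = 10
FL: stance ticks = 10; W→S at t=12 → φ=4
FR: stance ticks = 10; W→S at t=4 → φ=12
RL: stance ticks = 10; W→S at t=3 → φ=13
RR: stance ticks = 10; W→S at t=3 → φ=13

duty=10 offsets: FL=4 FR=12 RL=13 RR=13


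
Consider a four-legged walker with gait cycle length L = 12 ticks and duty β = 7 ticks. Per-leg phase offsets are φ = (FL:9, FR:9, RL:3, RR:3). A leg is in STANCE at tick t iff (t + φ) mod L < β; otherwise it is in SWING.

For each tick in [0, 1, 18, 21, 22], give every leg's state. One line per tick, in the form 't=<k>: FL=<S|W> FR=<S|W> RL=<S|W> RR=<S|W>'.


t=0: phase=(9,9,3,3) vs β=7 → FL=W FR=W RL=S RR=S
t=1: phase=(10,10,4,4) vs β=7 → FL=W FR=W RL=S RR=S
t=18: phase=(3,3,9,9) vs β=7 → FL=S FR=S RL=W RR=W
t=21: phase=(6,6,0,0) vs β=7 → FL=S FR=S RL=S RR=S
t=22: phase=(7,7,1,1) vs β=7 → FL=W FR=W RL=S RR=S

t=0: FL=W FR=W RL=S RR=S
t=1: FL=W FR=W RL=S RR=S
t=18: FL=S FR=S RL=W RR=W
t=21: FL=S FR=S RL=S RR=S
t=22: FL=W FR=W RL=S RR=S


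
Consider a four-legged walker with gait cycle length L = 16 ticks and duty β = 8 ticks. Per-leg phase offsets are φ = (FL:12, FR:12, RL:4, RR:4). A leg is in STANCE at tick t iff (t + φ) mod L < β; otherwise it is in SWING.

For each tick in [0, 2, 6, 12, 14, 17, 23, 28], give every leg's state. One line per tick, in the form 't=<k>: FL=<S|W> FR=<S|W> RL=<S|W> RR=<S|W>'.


t=0: phase=(12,12,4,4) vs β=8 → FL=W FR=W RL=S RR=S
t=2: phase=(14,14,6,6) vs β=8 → FL=W FR=W RL=S RR=S
t=6: phase=(2,2,10,10) vs β=8 → FL=S FR=S RL=W RR=W
t=12: phase=(8,8,0,0) vs β=8 → FL=W FR=W RL=S RR=S
t=14: phase=(10,10,2,2) vs β=8 → FL=W FR=W RL=S RR=S
t=17: phase=(13,13,5,5) vs β=8 → FL=W FR=W RL=S RR=S
t=23: phase=(3,3,11,11) vs β=8 → FL=S FR=S RL=W RR=W
t=28: phase=(8,8,0,0) vs β=8 → FL=W FR=W RL=S RR=S

t=0: FL=W FR=W RL=S RR=S
t=2: FL=W FR=W RL=S RR=S
t=6: FL=S FR=S RL=W RR=W
t=12: FL=W FR=W RL=S RR=S
t=14: FL=W FR=W RL=S RR=S
t=17: FL=W FR=W RL=S RR=S
t=23: FL=S FR=S RL=W RR=W
t=28: FL=W FR=W RL=S RR=S


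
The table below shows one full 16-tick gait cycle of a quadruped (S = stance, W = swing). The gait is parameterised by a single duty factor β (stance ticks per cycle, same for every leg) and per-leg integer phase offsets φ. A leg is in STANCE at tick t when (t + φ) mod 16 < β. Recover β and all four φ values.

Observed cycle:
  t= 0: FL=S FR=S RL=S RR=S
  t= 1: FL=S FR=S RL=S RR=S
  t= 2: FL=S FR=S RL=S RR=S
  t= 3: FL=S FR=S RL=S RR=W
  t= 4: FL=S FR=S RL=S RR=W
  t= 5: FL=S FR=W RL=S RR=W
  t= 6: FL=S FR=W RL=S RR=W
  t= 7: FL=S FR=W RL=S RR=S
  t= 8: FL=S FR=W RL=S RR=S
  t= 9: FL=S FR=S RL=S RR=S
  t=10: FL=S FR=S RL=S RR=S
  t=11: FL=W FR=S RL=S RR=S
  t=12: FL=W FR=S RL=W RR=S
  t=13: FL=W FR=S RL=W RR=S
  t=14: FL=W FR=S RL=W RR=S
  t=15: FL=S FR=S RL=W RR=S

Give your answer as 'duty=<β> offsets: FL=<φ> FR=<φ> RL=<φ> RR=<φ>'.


duty β = stance ticks per leg = 12
FL: stance ticks = 12; W→S at t=15 → φ=1
FR: stance ticks = 12; W→S at t=9 → φ=7
RL: stance ticks = 12; W→S at t=0 → φ=0
RR: stance ticks = 12; W→S at t=7 → φ=9

duty=12 offsets: FL=1 FR=7 RL=0 RR=9


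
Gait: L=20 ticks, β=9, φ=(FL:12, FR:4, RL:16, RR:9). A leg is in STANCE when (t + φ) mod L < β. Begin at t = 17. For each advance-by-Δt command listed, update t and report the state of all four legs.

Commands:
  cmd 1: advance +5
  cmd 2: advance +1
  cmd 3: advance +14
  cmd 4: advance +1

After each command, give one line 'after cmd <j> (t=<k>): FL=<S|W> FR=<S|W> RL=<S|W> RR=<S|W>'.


after cmd 1 (t=22): FL=W FR=S RL=W RR=W
after cmd 2 (t=23): FL=W FR=S RL=W RR=W
after cmd 3 (t=37): FL=W FR=S RL=W RR=S
after cmd 4 (t=38): FL=W FR=S RL=W RR=S

start t=17: FL=W FR=S RL=W RR=S
cmd 1: advance +5 → t=22, phase=(14,6,18,11) → FL=W FR=S RL=W RR=W
cmd 2: advance +1 → t=23, phase=(15,7,19,12) → FL=W FR=S RL=W RR=W
cmd 3: advance +14 → t=37, phase=(9,1,13,6) → FL=W FR=S RL=W RR=S
cmd 4: advance +1 → t=38, phase=(10,2,14,7) → FL=W FR=S RL=W RR=S


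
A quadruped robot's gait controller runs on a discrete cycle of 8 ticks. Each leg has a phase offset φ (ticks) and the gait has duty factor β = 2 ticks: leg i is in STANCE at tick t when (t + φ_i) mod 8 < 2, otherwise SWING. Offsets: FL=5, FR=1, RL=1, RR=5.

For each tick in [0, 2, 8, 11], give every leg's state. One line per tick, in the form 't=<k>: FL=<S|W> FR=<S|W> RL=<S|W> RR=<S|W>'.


t=0: phase=(5,1,1,5) vs β=2 → FL=W FR=S RL=S RR=W
t=2: phase=(7,3,3,7) vs β=2 → FL=W FR=W RL=W RR=W
t=8: phase=(5,1,1,5) vs β=2 → FL=W FR=S RL=S RR=W
t=11: phase=(0,4,4,0) vs β=2 → FL=S FR=W RL=W RR=S

t=0: FL=W FR=S RL=S RR=W
t=2: FL=W FR=W RL=W RR=W
t=8: FL=W FR=S RL=S RR=W
t=11: FL=S FR=W RL=W RR=S


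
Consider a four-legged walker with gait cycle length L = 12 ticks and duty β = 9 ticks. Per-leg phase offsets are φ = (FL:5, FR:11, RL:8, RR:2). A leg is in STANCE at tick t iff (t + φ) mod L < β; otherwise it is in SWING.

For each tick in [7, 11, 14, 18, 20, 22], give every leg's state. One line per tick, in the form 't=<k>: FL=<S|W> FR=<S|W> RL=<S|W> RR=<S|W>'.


t=7: FL=S FR=S RL=S RR=W
t=11: FL=S FR=W RL=S RR=S
t=14: FL=S FR=S RL=W RR=S
t=18: FL=W FR=S RL=S RR=S
t=20: FL=S FR=S RL=S RR=W
t=22: FL=S FR=W RL=S RR=S

t=7: phase=(0,6,3,9) vs β=9 → FL=S FR=S RL=S RR=W
t=11: phase=(4,10,7,1) vs β=9 → FL=S FR=W RL=S RR=S
t=14: phase=(7,1,10,4) vs β=9 → FL=S FR=S RL=W RR=S
t=18: phase=(11,5,2,8) vs β=9 → FL=W FR=S RL=S RR=S
t=20: phase=(1,7,4,10) vs β=9 → FL=S FR=S RL=S RR=W
t=22: phase=(3,9,6,0) vs β=9 → FL=S FR=W RL=S RR=S


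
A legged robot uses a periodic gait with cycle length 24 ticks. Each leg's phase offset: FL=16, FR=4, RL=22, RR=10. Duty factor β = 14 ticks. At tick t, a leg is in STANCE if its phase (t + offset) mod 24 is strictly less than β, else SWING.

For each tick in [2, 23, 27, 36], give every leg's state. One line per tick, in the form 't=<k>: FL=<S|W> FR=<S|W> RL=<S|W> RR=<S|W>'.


t=2: FL=W FR=S RL=S RR=S
t=23: FL=W FR=S RL=W RR=S
t=27: FL=W FR=S RL=S RR=S
t=36: FL=S FR=W RL=S RR=W

t=2: phase=(18,6,0,12) vs β=14 → FL=W FR=S RL=S RR=S
t=23: phase=(15,3,21,9) vs β=14 → FL=W FR=S RL=W RR=S
t=27: phase=(19,7,1,13) vs β=14 → FL=W FR=S RL=S RR=S
t=36: phase=(4,16,10,22) vs β=14 → FL=S FR=W RL=S RR=W


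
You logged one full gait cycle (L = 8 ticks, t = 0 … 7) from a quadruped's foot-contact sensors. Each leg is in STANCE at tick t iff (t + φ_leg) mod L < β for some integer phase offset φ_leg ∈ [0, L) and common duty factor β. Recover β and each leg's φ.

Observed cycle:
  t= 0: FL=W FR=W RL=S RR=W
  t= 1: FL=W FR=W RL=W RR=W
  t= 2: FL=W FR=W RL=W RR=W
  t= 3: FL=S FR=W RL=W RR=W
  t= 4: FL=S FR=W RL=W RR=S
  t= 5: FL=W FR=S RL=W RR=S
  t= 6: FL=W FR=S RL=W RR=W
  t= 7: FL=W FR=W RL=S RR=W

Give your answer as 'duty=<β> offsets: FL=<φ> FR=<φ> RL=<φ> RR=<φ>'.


duty=2 offsets: FL=5 FR=3 RL=1 RR=4

duty β = stance ticks per leg = 2
FL: stance ticks = 2; W→S at t=3 → φ=5
FR: stance ticks = 2; W→S at t=5 → φ=3
RL: stance ticks = 2; W→S at t=7 → φ=1
RR: stance ticks = 2; W→S at t=4 → φ=4


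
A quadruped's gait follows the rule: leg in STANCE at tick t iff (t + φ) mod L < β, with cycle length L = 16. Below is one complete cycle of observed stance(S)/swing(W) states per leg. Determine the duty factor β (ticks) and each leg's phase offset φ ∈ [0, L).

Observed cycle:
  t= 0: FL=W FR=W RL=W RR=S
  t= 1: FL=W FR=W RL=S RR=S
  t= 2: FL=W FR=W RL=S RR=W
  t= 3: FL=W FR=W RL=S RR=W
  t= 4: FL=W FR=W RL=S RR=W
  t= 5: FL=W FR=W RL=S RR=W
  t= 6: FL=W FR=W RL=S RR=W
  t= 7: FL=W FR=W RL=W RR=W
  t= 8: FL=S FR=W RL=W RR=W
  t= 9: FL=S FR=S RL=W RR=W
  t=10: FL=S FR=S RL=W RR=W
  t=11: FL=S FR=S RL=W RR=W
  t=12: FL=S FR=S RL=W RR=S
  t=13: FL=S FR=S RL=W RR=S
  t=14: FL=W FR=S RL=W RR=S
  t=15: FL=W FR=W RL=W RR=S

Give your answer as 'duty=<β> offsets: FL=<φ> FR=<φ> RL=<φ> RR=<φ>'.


duty=6 offsets: FL=8 FR=7 RL=15 RR=4

duty β = stance ticks per leg = 6
FL: stance ticks = 6; W→S at t=8 → φ=8
FR: stance ticks = 6; W→S at t=9 → φ=7
RL: stance ticks = 6; W→S at t=1 → φ=15
RR: stance ticks = 6; W→S at t=12 → φ=4


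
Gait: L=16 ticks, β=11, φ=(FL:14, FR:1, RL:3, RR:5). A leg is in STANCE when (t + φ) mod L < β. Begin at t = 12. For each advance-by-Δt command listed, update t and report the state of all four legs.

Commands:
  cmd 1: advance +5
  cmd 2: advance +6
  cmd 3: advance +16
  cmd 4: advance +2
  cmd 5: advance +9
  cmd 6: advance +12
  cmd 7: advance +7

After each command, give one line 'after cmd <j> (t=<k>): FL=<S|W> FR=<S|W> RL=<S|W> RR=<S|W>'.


start t=12: FL=S FR=W RL=W RR=S
cmd 1: advance +5 → t=17, phase=(15,2,4,6) → FL=W FR=S RL=S RR=S
cmd 2: advance +6 → t=23, phase=(5,8,10,12) → FL=S FR=S RL=S RR=W
cmd 3: advance +16 → t=39, phase=(5,8,10,12) → FL=S FR=S RL=S RR=W
cmd 4: advance +2 → t=41, phase=(7,10,12,14) → FL=S FR=S RL=W RR=W
cmd 5: advance +9 → t=50, phase=(0,3,5,7) → FL=S FR=S RL=S RR=S
cmd 6: advance +12 → t=62, phase=(12,15,1,3) → FL=W FR=W RL=S RR=S
cmd 7: advance +7 → t=69, phase=(3,6,8,10) → FL=S FR=S RL=S RR=S

after cmd 1 (t=17): FL=W FR=S RL=S RR=S
after cmd 2 (t=23): FL=S FR=S RL=S RR=W
after cmd 3 (t=39): FL=S FR=S RL=S RR=W
after cmd 4 (t=41): FL=S FR=S RL=W RR=W
after cmd 5 (t=50): FL=S FR=S RL=S RR=S
after cmd 6 (t=62): FL=W FR=W RL=S RR=S
after cmd 7 (t=69): FL=S FR=S RL=S RR=S


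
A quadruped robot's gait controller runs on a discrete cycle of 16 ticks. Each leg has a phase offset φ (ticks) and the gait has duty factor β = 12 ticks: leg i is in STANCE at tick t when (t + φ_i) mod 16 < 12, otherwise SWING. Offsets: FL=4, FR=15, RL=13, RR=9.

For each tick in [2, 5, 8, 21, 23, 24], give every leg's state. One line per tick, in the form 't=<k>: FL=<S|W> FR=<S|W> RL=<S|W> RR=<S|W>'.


t=2: phase=(6,1,15,11) vs β=12 → FL=S FR=S RL=W RR=S
t=5: phase=(9,4,2,14) vs β=12 → FL=S FR=S RL=S RR=W
t=8: phase=(12,7,5,1) vs β=12 → FL=W FR=S RL=S RR=S
t=21: phase=(9,4,2,14) vs β=12 → FL=S FR=S RL=S RR=W
t=23: phase=(11,6,4,0) vs β=12 → FL=S FR=S RL=S RR=S
t=24: phase=(12,7,5,1) vs β=12 → FL=W FR=S RL=S RR=S

t=2: FL=S FR=S RL=W RR=S
t=5: FL=S FR=S RL=S RR=W
t=8: FL=W FR=S RL=S RR=S
t=21: FL=S FR=S RL=S RR=W
t=23: FL=S FR=S RL=S RR=S
t=24: FL=W FR=S RL=S RR=S


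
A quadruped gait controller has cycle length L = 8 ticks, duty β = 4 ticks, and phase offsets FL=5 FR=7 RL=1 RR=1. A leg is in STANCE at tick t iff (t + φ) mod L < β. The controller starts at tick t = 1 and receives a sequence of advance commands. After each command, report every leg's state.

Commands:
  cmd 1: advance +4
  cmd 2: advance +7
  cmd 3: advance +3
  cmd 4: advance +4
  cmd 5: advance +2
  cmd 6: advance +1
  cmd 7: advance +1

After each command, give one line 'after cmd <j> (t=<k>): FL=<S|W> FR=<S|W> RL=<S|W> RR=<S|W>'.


start t=1: FL=W FR=S RL=S RR=S
cmd 1: advance +4 → t=5, phase=(2,4,6,6) → FL=S FR=W RL=W RR=W
cmd 2: advance +7 → t=12, phase=(1,3,5,5) → FL=S FR=S RL=W RR=W
cmd 3: advance +3 → t=15, phase=(4,6,0,0) → FL=W FR=W RL=S RR=S
cmd 4: advance +4 → t=19, phase=(0,2,4,4) → FL=S FR=S RL=W RR=W
cmd 5: advance +2 → t=21, phase=(2,4,6,6) → FL=S FR=W RL=W RR=W
cmd 6: advance +1 → t=22, phase=(3,5,7,7) → FL=S FR=W RL=W RR=W
cmd 7: advance +1 → t=23, phase=(4,6,0,0) → FL=W FR=W RL=S RR=S

after cmd 1 (t=5): FL=S FR=W RL=W RR=W
after cmd 2 (t=12): FL=S FR=S RL=W RR=W
after cmd 3 (t=15): FL=W FR=W RL=S RR=S
after cmd 4 (t=19): FL=S FR=S RL=W RR=W
after cmd 5 (t=21): FL=S FR=W RL=W RR=W
after cmd 6 (t=22): FL=S FR=W RL=W RR=W
after cmd 7 (t=23): FL=W FR=W RL=S RR=S


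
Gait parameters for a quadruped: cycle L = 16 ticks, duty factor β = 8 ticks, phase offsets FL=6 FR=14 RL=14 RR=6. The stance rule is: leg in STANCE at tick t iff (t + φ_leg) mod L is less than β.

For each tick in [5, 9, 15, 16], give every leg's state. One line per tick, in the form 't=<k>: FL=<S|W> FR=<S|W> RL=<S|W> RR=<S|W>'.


t=5: phase=(11,3,3,11) vs β=8 → FL=W FR=S RL=S RR=W
t=9: phase=(15,7,7,15) vs β=8 → FL=W FR=S RL=S RR=W
t=15: phase=(5,13,13,5) vs β=8 → FL=S FR=W RL=W RR=S
t=16: phase=(6,14,14,6) vs β=8 → FL=S FR=W RL=W RR=S

t=5: FL=W FR=S RL=S RR=W
t=9: FL=W FR=S RL=S RR=W
t=15: FL=S FR=W RL=W RR=S
t=16: FL=S FR=W RL=W RR=S


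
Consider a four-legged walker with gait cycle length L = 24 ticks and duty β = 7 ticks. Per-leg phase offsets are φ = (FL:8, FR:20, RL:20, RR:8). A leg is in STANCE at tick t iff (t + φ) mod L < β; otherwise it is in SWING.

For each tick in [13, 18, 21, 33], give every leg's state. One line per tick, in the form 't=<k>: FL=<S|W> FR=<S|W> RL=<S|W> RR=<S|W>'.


t=13: phase=(21,9,9,21) vs β=7 → FL=W FR=W RL=W RR=W
t=18: phase=(2,14,14,2) vs β=7 → FL=S FR=W RL=W RR=S
t=21: phase=(5,17,17,5) vs β=7 → FL=S FR=W RL=W RR=S
t=33: phase=(17,5,5,17) vs β=7 → FL=W FR=S RL=S RR=W

t=13: FL=W FR=W RL=W RR=W
t=18: FL=S FR=W RL=W RR=S
t=21: FL=S FR=W RL=W RR=S
t=33: FL=W FR=S RL=S RR=W
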